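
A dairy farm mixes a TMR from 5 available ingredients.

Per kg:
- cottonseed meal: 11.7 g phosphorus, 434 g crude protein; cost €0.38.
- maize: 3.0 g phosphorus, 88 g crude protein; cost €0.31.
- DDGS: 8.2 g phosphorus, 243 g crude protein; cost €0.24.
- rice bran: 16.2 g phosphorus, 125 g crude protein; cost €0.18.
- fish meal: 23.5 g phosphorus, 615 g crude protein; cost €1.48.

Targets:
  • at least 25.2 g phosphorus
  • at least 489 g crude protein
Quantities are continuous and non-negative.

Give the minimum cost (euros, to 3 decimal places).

Set it up as a linear program. Let x1 = kg of cottonseed meal, x2 = kg of maize, x3 = kg of DDGS, x4 = kg of rice bran, x5 = kg of fish meal.
min 0.38x1 + 0.31x2 + 0.24x3 + 0.18x4 + 1.48x5 s.t.:
  11.7x1 + 3x2 + 8.2x3 + 16.2x4 + 23.5x5 ≥ 25.2   (phosphorus)
  434x1 + 88x2 + 243x3 + 125x4 + 615x5 ≥ 489   (crude protein)
  x1, x2, x3, x4, x5 ≥ 0.
The optimal basis is {cottonseed meal, rice bran}; maize, DDGS, fish meal drop out. Binding constraints: phosphorus and crude protein.
Solving gives x1 = 0.857, x4 = 0.9366.
Objective = 0.38·0.857 + 0.18·0.9366 = 0.49425.

€0.494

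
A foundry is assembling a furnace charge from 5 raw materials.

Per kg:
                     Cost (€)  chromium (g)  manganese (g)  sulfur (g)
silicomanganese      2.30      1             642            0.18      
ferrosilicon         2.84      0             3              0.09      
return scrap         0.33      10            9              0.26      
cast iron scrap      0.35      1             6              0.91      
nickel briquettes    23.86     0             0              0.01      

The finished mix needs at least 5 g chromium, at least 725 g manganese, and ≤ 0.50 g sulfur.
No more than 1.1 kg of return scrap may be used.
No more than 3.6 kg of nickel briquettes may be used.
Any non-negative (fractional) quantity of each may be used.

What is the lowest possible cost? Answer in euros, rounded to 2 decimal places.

€2.71

Let x1 = kg of silicomanganese, x2 = kg of ferrosilicon, x3 = kg of return scrap, x4 = kg of cast iron scrap, x5 = kg of nickel briquettes.
min 2.3x1 + 2.84x2 + 0.33x3 + 0.35x4 + 23.86x5 s.t.:
  1x1 + 10x3 + 1x4 ≥ 5   (chromium)
  642x1 + 3x2 + 9x3 + 6x4 ≥ 725   (manganese)
  0.18x1 + 0.09x2 + 0.26x3 + 0.91x4 + 0.01x5 ≤ 0.5   (sulfur)
  x3 ≤ 1.1
  x5 ≤ 3.6
  x1, x2, x3, x4, x5 ≥ 0.
At the optimum only silicomanganese, return scrap are positive (ferrosilicon, cast iron scrap, nickel briquettes = 0). There the chromium and manganese constraints are tight.
That vertex is x1 = 1.124, x3 = 0.3876.
Objective = 2.3·1.124 + 0.33·0.3876 = 2.7131.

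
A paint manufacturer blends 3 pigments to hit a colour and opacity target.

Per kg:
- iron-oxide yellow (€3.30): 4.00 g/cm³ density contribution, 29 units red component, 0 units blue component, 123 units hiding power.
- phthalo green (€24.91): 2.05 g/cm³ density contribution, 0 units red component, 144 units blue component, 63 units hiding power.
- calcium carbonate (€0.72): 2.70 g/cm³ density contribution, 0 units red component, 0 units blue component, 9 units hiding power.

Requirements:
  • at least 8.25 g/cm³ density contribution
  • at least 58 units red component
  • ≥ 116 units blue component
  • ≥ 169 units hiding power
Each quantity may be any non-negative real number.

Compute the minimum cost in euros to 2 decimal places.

Let x1 = kg of iron-oxide yellow, x2 = kg of phthalo green, x3 = kg of calcium carbonate.
min 3.3x1 + 24.91x2 + 0.72x3 subject to:
  4x1 + 2.05x2 + 2.7x3 ≥ 8.25   (density contribution)
  29x1 ≥ 58   (red component)
  144x2 ≥ 116   (blue component)
  123x1 + 63x2 + 9x3 ≥ 169   (hiding power)
  x1, x2, x3 ≥ 0.
The optimal basis is {iron-oxide yellow, phthalo green}; calcium carbonate drops out. Binding constraints: red component and blue component.
That vertex is x1 = 2, x2 = 0.8056.
Cost = 3.3·2 + 24.91·0.8056 = 26.6675.

€26.67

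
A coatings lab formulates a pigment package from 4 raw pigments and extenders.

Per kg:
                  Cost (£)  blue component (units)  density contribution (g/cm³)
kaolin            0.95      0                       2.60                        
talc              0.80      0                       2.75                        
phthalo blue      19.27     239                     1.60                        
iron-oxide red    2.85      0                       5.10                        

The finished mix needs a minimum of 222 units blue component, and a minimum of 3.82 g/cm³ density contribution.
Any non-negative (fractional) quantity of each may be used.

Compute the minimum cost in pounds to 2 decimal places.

£18.58

Let x1 = kg of kaolin, x2 = kg of talc, x3 = kg of phthalo blue, x4 = kg of iron-oxide red.
min 0.95x1 + 0.8x2 + 19.27x3 + 2.85x4 with:
  239x3 ≥ 222   (blue component)
  2.6x1 + 2.75x2 + 1.6x3 + 5.1x4 ≥ 3.82   (density contribution)
  x1, x2, x3, x4 ≥ 0.
The minimum-cost mix takes nothing from kaolin, iron-oxide red — only talc, phthalo blue. There the blue component and density contribution constraints are tight.
Solving gives x2 = 0.8487, x3 = 0.9289.
Hence cost = 0.8·0.8487 + 19.27·0.9289 = £18.5789.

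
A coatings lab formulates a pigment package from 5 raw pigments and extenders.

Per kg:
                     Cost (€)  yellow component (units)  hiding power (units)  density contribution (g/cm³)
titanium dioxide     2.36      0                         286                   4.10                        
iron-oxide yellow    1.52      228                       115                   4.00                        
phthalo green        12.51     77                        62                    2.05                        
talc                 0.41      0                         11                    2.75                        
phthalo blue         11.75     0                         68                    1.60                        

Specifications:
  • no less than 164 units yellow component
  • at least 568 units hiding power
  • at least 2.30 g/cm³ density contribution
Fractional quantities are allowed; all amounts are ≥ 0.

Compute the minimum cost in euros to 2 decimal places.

€5.10

Treat it as an LP. Let x1 = kg of titanium dioxide, x2 = kg of iron-oxide yellow, x3 = kg of phthalo green, x4 = kg of talc, x5 = kg of phthalo blue.
Minimise 2.36x1 + 1.52x2 + 12.51x3 + 0.41x4 + 11.75x5 with:
  228x2 + 77x3 ≥ 164   (yellow component)
  286x1 + 115x2 + 62x3 + 11x4 + 68x5 ≥ 568   (hiding power)
  4.1x1 + 4x2 + 2.05x3 + 2.75x4 + 1.6x5 ≥ 2.3   (density contribution)
  x1, x2, x3, x4, x5 ≥ 0.
At the optimum only titanium dioxide, iron-oxide yellow are positive (phthalo green, talc, phthalo blue = 0). There the yellow component and hiding power constraints are tight.
That vertex is x1 = 1.697, x2 = 0.7193.
Hence cost = 2.36·1.697 + 1.52·0.7193 = €5.0983.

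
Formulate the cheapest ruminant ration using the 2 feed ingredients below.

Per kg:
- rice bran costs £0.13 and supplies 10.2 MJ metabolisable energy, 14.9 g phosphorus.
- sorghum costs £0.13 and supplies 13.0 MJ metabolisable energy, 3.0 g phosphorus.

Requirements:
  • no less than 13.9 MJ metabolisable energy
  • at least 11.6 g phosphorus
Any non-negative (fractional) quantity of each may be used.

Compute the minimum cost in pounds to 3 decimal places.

£0.158

Let x1 = kg of rice bran, x2 = kg of sorghum.
Minimize 0.13x1 + 0.13x2 s.t.:
  10.2x1 + 13x2 ≥ 13.9   (metabolisable energy)
  14.9x1 + 3x2 ≥ 11.6   (phosphorus)
  x1, x2 ≥ 0.
Both inputs are positive at the optimum. Binding constraints: metabolisable energy and phosphorus.
That vertex is x1 = 0.6689, x2 = 0.5444.
Hence cost = 0.13·0.6689 + 0.13·0.5444 = £0.15773.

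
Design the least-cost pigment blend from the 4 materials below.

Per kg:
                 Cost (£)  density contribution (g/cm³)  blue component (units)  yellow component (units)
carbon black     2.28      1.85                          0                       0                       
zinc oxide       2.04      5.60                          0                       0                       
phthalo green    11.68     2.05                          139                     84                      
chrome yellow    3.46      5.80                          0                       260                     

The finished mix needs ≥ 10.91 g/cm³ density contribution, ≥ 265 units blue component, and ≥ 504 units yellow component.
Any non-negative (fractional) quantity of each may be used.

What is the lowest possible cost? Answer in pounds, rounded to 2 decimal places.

Treat it as an LP. Let x1 = kg of carbon black, x2 = kg of zinc oxide, x3 = kg of phthalo green, x4 = kg of chrome yellow.
Minimize 2.28x1 + 2.04x2 + 11.68x3 + 3.46x4 s.t.:
  1.85x1 + 5.6x2 + 2.05x3 + 5.8x4 ≥ 10.91   (density contribution)
  139x3 ≥ 265   (blue component)
  84x3 + 260x4 ≥ 504   (yellow component)
  x1, x2, x3, x4 ≥ 0.
At the optimum only phthalo green, chrome yellow are positive (carbon black, zinc oxide = 0). There the blue component and yellow component constraints are tight.
Solving gives x3 = 1.906, x4 = 1.323.
Hence cost = 11.68·1.906 + 3.46·1.323 = £26.8397.

£26.84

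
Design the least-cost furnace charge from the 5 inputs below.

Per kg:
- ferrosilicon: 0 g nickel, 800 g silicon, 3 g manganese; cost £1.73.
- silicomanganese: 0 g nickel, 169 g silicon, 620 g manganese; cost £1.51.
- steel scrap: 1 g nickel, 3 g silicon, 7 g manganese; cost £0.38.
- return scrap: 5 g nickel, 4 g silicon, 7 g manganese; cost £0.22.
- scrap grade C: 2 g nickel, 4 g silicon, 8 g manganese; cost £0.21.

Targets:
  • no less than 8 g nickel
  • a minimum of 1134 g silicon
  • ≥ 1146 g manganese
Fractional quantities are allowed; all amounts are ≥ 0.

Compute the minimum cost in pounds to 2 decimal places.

This is a linear program. Let x1 = kg of ferrosilicon, x2 = kg of silicomanganese, x3 = kg of steel scrap, x4 = kg of return scrap, x5 = kg of scrap grade C.
min 1.73x1 + 1.51x2 + 0.38x3 + 0.22x4 + 0.21x5 subject to:
  1x3 + 5x4 + 2x5 ≥ 8   (nickel)
  800x1 + 169x2 + 3x3 + 4x4 + 4x5 ≥ 1134   (silicon)
  3x1 + 620x2 + 7x3 + 7x4 + 8x5 ≥ 1146   (manganese)
  x1, x2, x3, x4, x5 ≥ 0.
The minimum-cost mix takes nothing from steel scrap, scrap grade C — only ferrosilicon, silicomanganese, return scrap. There the nickel, silicon, manganese constraints are tight.
Optimal quantities: ferrosilicon = 1.024 kg, silicomanganese = 1.825 kg, return scrap = 1.6 kg.
Total cost: 1.73·1.024 + 1.51·1.825 + 0.22·1.6 = 4.8793.

£4.88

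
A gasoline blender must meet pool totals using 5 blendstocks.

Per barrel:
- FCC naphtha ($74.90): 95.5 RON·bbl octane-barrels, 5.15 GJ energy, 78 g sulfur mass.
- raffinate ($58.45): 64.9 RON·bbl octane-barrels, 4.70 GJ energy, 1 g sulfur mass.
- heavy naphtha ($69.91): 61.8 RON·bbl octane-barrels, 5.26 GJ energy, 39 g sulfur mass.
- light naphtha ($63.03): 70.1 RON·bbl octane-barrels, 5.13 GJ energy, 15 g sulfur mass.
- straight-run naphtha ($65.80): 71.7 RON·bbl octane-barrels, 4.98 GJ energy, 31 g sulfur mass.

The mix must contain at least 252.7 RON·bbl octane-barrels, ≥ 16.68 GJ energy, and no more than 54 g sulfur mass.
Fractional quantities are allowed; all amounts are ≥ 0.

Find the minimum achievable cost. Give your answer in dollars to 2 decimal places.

Let x1 = barrels of FCC naphtha, x2 = barrels of raffinate, x3 = barrels of heavy naphtha, x4 = barrels of light naphtha, x5 = barrels of straight-run naphtha.
min 74.9x1 + 58.45x2 + 69.91x3 + 63.03x4 + 65.8x5 s.t.:
  95.5x1 + 64.9x2 + 61.8x3 + 70.1x4 + 71.7x5 ≥ 252.7   (octane-barrels)
  5.15x1 + 4.7x2 + 5.26x3 + 5.13x4 + 4.98x5 ≥ 16.68   (energy)
  78x1 + 1x2 + 39x3 + 15x4 + 31x5 ≤ 54   (sulfur mass)
  x1, x2, x3, x4, x5 ≥ 0.
The minimum-cost mix takes nothing from heavy naphtha, light naphtha, straight-run naphtha — only FCC naphtha, raffinate. Binding constraints: octane-barrels and sulfur mass.
That vertex is x1 = 0.65474, x2 = 2.9302.
Hence cost = 74.9·0.65474 + 58.45·2.9302 = $220.3102.

$220.31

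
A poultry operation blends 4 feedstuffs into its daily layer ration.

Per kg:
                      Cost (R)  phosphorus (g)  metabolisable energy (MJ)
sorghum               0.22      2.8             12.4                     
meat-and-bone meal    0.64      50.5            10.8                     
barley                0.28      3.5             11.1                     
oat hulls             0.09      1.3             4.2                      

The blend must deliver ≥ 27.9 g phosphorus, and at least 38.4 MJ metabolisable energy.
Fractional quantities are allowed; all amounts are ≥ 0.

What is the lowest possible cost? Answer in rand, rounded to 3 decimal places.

Let x1 = kg of sorghum, x2 = kg of meat-and-bone meal, x3 = kg of barley, x4 = kg of oat hulls.
Minimize 0.22x1 + 0.64x2 + 0.28x3 + 0.09x4 s.t.:
  2.8x1 + 50.5x2 + 3.5x3 + 1.3x4 ≥ 27.9   (phosphorus)
  12.4x1 + 10.8x2 + 11.1x3 + 4.2x4 ≥ 38.4   (metabolisable energy)
  x1, x2, x3, x4 ≥ 0.
The optimal basis is {sorghum, meat-and-bone meal}; barley, oat hulls drop out. There the phosphorus and metabolisable energy constraints are tight.
Optimal quantities: sorghum = 2.748 kg, meat-and-bone meal = 0.4001 kg.
Hence cost = 0.22·2.748 + 0.64·0.4001 = R0.86062.

R0.861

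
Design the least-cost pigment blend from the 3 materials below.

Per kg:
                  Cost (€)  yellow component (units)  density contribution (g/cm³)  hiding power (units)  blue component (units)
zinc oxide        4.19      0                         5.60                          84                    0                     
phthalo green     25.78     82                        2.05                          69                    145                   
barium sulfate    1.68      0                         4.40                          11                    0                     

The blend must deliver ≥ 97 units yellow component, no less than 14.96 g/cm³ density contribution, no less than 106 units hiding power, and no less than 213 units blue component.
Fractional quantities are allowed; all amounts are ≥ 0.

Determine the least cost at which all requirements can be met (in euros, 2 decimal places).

€42.43

Let x1 = kg of zinc oxide, x2 = kg of phthalo green, x3 = kg of barium sulfate.
min 4.19x1 + 25.78x2 + 1.68x3 subject to:
  82x2 ≥ 97   (yellow component)
  5.6x1 + 2.05x2 + 4.4x3 ≥ 14.96   (density contribution)
  84x1 + 69x2 + 11x3 ≥ 106   (hiding power)
  145x2 ≥ 213   (blue component)
  x1, x2, x3 ≥ 0.
The minimum-cost mix takes nothing from zinc oxide — only phthalo green, barium sulfate. Binding constraints: density contribution and blue component.
Solving gives x2 = 1.469, x3 = 2.716.
Total cost: 25.78·1.469 + 1.68·2.716 = 42.4337.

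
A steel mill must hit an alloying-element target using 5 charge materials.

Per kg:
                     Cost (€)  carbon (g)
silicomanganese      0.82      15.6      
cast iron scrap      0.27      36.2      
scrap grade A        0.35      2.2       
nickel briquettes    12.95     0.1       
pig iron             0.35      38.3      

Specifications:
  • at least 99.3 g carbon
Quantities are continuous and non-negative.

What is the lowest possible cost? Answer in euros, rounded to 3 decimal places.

€0.741

Let x1 = kg of silicomanganese, x2 = kg of cast iron scrap, x3 = kg of scrap grade A, x4 = kg of nickel briquettes, x5 = kg of pig iron.
Minimize 0.82x1 + 0.27x2 + 0.35x3 + 12.95x4 + 0.35x5 with:
  15.6x1 + 36.2x2 + 2.2x3 + 0.1x4 + 38.3x5 ≥ 99.3   (carbon)
  x1, x2, x3, x4, x5 ≥ 0.
The minimum-cost mix takes nothing from silicomanganese, scrap grade A, nickel briquettes, pig iron — only cast iron scrap. The carbon requirement is met with equality.
Solving gives x2 = 2.743.
Total cost: 0.27·2.743 = 0.74061.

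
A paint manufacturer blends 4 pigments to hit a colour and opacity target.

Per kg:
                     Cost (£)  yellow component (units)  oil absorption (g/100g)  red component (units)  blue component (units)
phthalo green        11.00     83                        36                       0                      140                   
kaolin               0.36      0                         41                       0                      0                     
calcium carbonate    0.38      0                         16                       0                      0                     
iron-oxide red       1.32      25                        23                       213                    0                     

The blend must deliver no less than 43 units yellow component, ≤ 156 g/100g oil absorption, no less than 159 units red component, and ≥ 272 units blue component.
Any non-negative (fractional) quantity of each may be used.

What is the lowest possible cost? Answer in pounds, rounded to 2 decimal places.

Set it up as a linear program. Let x1 = kg of phthalo green, x2 = kg of kaolin, x3 = kg of calcium carbonate, x4 = kg of iron-oxide red.
min 11x1 + 0.36x2 + 0.38x3 + 1.32x4 s.t.:
  83x1 + 25x4 ≥ 43   (yellow component)
  36x1 + 41x2 + 16x3 + 23x4 ≤ 156   (oil absorption)
  213x4 ≥ 159   (red component)
  140x1 ≥ 272   (blue component)
  x1, x2, x3, x4 ≥ 0.
The cheapest feasible vertex uses only phthalo green, iron-oxide red; kaolin, calcium carbonate are not used. The red component and blue component requirements are met with equality.
Solving gives x1 = 1.943, x4 = 0.7465.
Hence cost = 11·1.943 + 1.32·0.7465 = £22.3584.

£22.36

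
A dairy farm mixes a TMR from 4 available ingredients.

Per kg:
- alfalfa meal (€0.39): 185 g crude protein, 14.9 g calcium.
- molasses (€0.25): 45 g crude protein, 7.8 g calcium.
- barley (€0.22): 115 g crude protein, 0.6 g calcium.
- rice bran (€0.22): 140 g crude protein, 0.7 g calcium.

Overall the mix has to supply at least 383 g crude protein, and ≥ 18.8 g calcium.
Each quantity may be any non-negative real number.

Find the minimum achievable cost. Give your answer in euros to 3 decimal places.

Set it up as a linear program. Let x1 = kg of alfalfa meal, x2 = kg of molasses, x3 = kg of barley, x4 = kg of rice bran.
min 0.39x1 + 0.25x2 + 0.22x3 + 0.22x4 with:
  185x1 + 45x2 + 115x3 + 140x4 ≥ 383   (crude protein)
  14.9x1 + 7.8x2 + 0.6x3 + 0.7x4 ≥ 18.8   (calcium)
  x1, x2, x3, x4 ≥ 0.
The minimum-cost mix takes nothing from molasses, barley — only alfalfa meal, rice bran. There the crude protein and calcium constraints are tight.
So alfalfa meal = 1.208 kg, rice bran = 1.139 kg.
Hence cost = 0.39·1.208 + 0.22·1.139 = €0.72170.

€0.722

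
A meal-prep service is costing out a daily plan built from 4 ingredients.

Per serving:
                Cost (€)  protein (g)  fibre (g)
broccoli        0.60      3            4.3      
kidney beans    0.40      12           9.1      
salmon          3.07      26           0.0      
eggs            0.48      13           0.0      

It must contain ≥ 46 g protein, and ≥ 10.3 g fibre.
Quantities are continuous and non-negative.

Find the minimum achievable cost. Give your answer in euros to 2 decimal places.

Set it up as a linear program. Let x1 = servings of broccoli, x2 = servings of kidney beans, x3 = servings of salmon, x4 = servings of eggs.
min 0.6x1 + 0.4x2 + 3.07x3 + 0.48x4 with:
  3x1 + 12x2 + 26x3 + 13x4 ≥ 46   (protein)
  4.3x1 + 9.1x2 ≥ 10.3   (fibre)
  x1, x2, x3, x4 ≥ 0.
The minimum-cost mix takes nothing from broccoli, salmon, eggs — only kidney beans. There the protein constraint is tight.
Optimal quantities: kidney beans = 3.833 servings.
Cost = 0.4·3.833 = 1.5332.

€1.53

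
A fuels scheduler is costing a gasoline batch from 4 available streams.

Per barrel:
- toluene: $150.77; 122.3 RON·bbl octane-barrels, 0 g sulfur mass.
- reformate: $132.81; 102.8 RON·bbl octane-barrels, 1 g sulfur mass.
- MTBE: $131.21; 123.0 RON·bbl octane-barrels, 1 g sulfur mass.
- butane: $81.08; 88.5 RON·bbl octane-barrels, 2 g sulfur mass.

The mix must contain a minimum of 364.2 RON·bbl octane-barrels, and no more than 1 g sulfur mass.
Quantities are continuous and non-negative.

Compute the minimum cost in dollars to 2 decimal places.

$428.56

This is a linear program. Let x1 = barrels of toluene, x2 = barrels of reformate, x3 = barrels of MTBE, x4 = barrels of butane.
min 150.77x1 + 132.81x2 + 131.21x3 + 81.08x4 subject to:
  122.3x1 + 102.8x2 + 123x3 + 88.5x4 ≥ 364.2   (octane-barrels)
  1x2 + 1x3 + 2x4 ≤ 1   (sulfur mass)
  x1, x2, x3, x4 ≥ 0.
At the optimum only toluene, MTBE are positive (reformate, butane = 0). There the octane-barrels and sulfur mass constraints are tight.
That vertex is x1 = 1.9722, x3 = 1.
Objective = 150.77·1.9722 + 131.21·1 = 428.5586.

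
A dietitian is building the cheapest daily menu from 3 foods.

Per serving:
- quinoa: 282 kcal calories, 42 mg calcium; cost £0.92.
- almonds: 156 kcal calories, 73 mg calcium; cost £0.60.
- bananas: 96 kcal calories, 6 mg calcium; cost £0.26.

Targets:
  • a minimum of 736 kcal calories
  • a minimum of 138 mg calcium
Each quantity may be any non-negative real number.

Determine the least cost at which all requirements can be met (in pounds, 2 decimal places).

£2.25

Treat it as an LP. Let x1 = servings of quinoa, x2 = servings of almonds, x3 = servings of bananas.
Minimise 0.92x1 + 0.6x2 + 0.26x3 subject to:
  282x1 + 156x2 + 96x3 ≥ 736   (calories)
  42x1 + 73x2 + 6x3 ≥ 138   (calcium)
  x1, x2, x3 ≥ 0.
At the optimum only almonds, bananas are positive (quinoa = 0). There the calories and calcium constraints are tight.
That vertex is x2 = 1.455, x3 = 5.303.
Cost = 0.6·1.455 + 0.26·5.303 = 2.2518.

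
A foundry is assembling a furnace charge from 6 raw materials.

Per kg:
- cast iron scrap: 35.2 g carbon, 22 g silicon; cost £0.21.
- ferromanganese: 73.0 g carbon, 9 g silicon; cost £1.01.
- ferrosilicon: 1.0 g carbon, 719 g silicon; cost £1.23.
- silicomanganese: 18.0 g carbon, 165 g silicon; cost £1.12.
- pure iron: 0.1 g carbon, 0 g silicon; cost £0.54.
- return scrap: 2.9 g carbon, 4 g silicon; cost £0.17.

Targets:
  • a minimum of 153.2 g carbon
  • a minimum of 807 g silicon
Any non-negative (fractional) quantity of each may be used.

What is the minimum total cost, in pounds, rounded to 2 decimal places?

Let x1 = kg of cast iron scrap, x2 = kg of ferromanganese, x3 = kg of ferrosilicon, x4 = kg of silicomanganese, x5 = kg of pure iron, x6 = kg of return scrap.
Minimize 0.21x1 + 1.01x2 + 1.23x3 + 1.12x4 + 0.54x5 + 0.17x6 s.t.:
  35.2x1 + 73x2 + 1x3 + 18x4 + 0.1x5 + 2.9x6 ≥ 153.2   (carbon)
  22x1 + 9x2 + 719x3 + 165x4 + 4x6 ≥ 807   (silicon)
  x1, x2, x3, x4, x5, x6 ≥ 0.
At the optimum only cast iron scrap, ferrosilicon are positive (ferromanganese, silicomanganese, pure iron, return scrap = 0). There the carbon and silicon constraints are tight.
So cast iron scrap = 4.324 kg, ferrosilicon = 0.9901 kg.
Cost = 0.21·4.324 + 1.23·0.9901 = 2.1259.

£2.13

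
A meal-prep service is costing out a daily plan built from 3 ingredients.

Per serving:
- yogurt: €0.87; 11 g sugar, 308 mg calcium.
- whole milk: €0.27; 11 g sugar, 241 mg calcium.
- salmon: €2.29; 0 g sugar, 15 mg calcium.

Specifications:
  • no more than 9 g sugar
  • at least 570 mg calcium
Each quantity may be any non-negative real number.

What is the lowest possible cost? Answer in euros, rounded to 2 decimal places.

€49.26

This is a linear program. Let x1 = servings of yogurt, x2 = servings of whole milk, x3 = servings of salmon.
min 0.87x1 + 0.27x2 + 2.29x3 with:
  11x1 + 11x2 ≤ 9   (sugar)
  308x1 + 241x2 + 15x3 ≥ 570   (calcium)
  x1, x2, x3 ≥ 0.
The optimal basis is {yogurt, salmon}; whole milk drops out. The sugar and calcium requirements are met with equality.
Optimal quantities: yogurt = 0.8182 servings, salmon = 21.2 servings.
Objective = 0.87·0.8182 + 2.29·21.2 = 49.2598.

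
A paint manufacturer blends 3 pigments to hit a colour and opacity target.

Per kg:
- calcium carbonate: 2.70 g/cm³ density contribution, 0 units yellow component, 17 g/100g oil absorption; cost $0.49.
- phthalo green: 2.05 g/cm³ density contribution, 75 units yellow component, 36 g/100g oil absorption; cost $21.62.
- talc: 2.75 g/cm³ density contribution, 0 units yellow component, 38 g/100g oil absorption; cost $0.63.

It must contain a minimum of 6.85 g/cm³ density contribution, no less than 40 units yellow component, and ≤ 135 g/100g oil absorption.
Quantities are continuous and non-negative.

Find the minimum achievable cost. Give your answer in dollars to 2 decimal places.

$12.58

Let x1 = kg of calcium carbonate, x2 = kg of phthalo green, x3 = kg of talc.
Minimise 0.49x1 + 21.62x2 + 0.63x3 with:
  2.7x1 + 2.05x2 + 2.75x3 ≥ 6.85   (density contribution)
  75x2 ≥ 40   (yellow component)
  17x1 + 36x2 + 38x3 ≤ 135   (oil absorption)
  x1, x2, x3 ≥ 0.
The optimal basis is {calcium carbonate, phthalo green}; talc drops out. There the density contribution and yellow component constraints are tight.
So calcium carbonate = 2.1321 kg, phthalo green = 0.53333 kg.
Objective = 0.49·2.1321 + 21.62·0.53333 = 12.5753.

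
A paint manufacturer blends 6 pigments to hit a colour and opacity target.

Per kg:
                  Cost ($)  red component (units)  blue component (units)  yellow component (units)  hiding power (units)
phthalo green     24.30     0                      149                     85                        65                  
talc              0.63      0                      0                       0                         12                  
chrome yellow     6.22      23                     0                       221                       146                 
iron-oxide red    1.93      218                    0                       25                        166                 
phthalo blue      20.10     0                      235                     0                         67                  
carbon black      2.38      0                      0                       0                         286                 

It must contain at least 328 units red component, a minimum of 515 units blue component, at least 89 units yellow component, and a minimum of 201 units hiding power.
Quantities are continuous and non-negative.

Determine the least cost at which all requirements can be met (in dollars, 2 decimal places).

$48.37

Let x1 = kg of phthalo green, x2 = kg of talc, x3 = kg of chrome yellow, x4 = kg of iron-oxide red, x5 = kg of phthalo blue, x6 = kg of carbon black.
Minimize 24.3x1 + 0.63x2 + 6.22x3 + 1.93x4 + 20.1x5 + 2.38x6 subject to:
  23x3 + 218x4 ≥ 328   (red component)
  149x1 + 235x5 ≥ 515   (blue component)
  85x1 + 221x3 + 25x4 ≥ 89   (yellow component)
  65x1 + 12x2 + 146x3 + 166x4 + 67x5 + 286x6 ≥ 201   (hiding power)
  x1, x2, x3, x4, x5, x6 ≥ 0.
The minimum-cost mix takes nothing from phthalo green, talc, carbon black — only chrome yellow, iron-oxide red, phthalo blue. Binding constraints: red component, blue component, yellow component.
That vertex is x3 = 0.23532, x4 = 1.4798, x5 = 2.1915.
Cost = 6.22·0.23532 + 1.93·1.4798 + 20.1·2.1915 = 48.3689.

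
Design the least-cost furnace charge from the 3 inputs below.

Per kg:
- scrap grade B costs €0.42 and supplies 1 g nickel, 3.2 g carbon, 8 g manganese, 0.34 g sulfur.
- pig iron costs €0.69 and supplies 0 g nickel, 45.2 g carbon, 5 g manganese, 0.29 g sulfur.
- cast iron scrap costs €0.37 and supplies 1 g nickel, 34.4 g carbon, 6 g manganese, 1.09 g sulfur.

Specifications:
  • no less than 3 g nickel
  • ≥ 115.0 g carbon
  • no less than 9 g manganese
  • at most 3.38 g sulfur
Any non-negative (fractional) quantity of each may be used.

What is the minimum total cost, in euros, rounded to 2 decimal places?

€1.28

Let x1 = kg of scrap grade B, x2 = kg of pig iron, x3 = kg of cast iron scrap.
Minimize 0.42x1 + 0.69x2 + 0.37x3 s.t.:
  1x1 + 1x3 ≥ 3   (nickel)
  3.2x1 + 45.2x2 + 34.4x3 ≥ 115   (carbon)
  8x1 + 5x2 + 6x3 ≥ 9   (manganese)
  0.34x1 + 0.29x2 + 1.09x3 ≤ 3.38   (sulfur)
  x1, x2, x3 ≥ 0.
The cheapest feasible vertex uses only pig iron, cast iron scrap; scrap grade B is not used. The carbon and sulfur requirements are met with equality.
Solving gives x2 = 0.231, x3 = 3.039.
Objective = 0.69·0.231 + 0.37·3.039 = 1.2838.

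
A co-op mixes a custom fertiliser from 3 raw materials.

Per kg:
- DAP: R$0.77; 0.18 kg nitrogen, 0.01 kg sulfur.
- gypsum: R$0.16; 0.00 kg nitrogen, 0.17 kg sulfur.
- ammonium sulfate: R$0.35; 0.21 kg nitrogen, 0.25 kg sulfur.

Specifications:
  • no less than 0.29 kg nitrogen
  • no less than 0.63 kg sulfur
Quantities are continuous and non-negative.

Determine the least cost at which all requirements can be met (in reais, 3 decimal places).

Treat it as an LP. Let x1 = kg of DAP, x2 = kg of gypsum, x3 = kg of ammonium sulfate.
min 0.77x1 + 0.16x2 + 0.35x3 s.t.:
  0.18x1 + 0.21x3 ≥ 0.29   (nitrogen)
  0.01x1 + 0.17x2 + 0.25x3 ≥ 0.63   (sulfur)
  x1, x2, x3 ≥ 0.
At the optimum only gypsum, ammonium sulfate are positive (DAP = 0). There the nitrogen and sulfur constraints are tight.
That vertex is x2 = 1.675, x3 = 1.381.
Total cost: 0.16·1.675 + 0.35·1.381 = 0.75135.

R$0.751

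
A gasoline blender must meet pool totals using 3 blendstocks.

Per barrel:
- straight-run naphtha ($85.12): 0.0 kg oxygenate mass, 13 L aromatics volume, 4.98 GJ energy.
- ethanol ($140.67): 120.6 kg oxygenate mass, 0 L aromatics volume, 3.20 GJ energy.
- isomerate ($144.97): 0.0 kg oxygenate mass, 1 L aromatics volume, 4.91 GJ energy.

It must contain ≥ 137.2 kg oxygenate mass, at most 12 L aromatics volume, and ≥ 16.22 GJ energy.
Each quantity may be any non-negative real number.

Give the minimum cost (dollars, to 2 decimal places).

Let x1 = barrels of straight-run naphtha, x2 = barrels of ethanol, x3 = barrels of isomerate.
Minimize 85.12x1 + 140.67x2 + 144.97x3 with:
  120.6x2 ≥ 137.2   (oxygenate mass)
  13x1 + 1x3 ≤ 12   (aromatics volume)
  4.98x1 + 3.2x2 + 4.91x3 ≥ 16.22   (energy)
  x1, x2, x3 ≥ 0.
The optimal mix uses every input. The oxygenate mass, aromatics volume, energy requirements are met with equality.
That vertex is x1 = 0.7874, x2 = 1.138, x3 = 1.763.
Total cost: 85.12·0.7874 + 140.67·1.138 + 144.97·1.763 = 482.6881.

$482.69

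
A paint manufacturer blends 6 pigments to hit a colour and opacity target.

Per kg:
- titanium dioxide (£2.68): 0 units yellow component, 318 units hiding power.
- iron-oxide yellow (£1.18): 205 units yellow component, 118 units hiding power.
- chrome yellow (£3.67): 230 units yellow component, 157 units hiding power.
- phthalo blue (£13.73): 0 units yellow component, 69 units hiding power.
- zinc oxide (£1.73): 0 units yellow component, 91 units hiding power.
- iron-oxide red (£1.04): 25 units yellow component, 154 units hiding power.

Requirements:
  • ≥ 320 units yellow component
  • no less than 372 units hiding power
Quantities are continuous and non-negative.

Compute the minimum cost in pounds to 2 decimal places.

£3.05

This is a linear program. Let x1 = kg of titanium dioxide, x2 = kg of iron-oxide yellow, x3 = kg of chrome yellow, x4 = kg of phthalo blue, x5 = kg of zinc oxide, x6 = kg of iron-oxide red.
min 2.68x1 + 1.18x2 + 3.67x3 + 13.73x4 + 1.73x5 + 1.04x6 subject to:
  205x2 + 230x3 + 25x6 ≥ 320   (yellow component)
  318x1 + 118x2 + 157x3 + 69x4 + 91x5 + 154x6 ≥ 372   (hiding power)
  x1, x2, x3, x4, x5, x6 ≥ 0.
The minimum-cost mix takes nothing from titanium dioxide, chrome yellow, phthalo blue, zinc oxide — only iron-oxide yellow, iron-oxide red. The yellow component and hiding power requirements are met with equality.
So iron-oxide yellow = 1.397 kg, iron-oxide red = 1.345 kg.
Hence cost = 1.18·1.397 + 1.04·1.345 = £3.0473.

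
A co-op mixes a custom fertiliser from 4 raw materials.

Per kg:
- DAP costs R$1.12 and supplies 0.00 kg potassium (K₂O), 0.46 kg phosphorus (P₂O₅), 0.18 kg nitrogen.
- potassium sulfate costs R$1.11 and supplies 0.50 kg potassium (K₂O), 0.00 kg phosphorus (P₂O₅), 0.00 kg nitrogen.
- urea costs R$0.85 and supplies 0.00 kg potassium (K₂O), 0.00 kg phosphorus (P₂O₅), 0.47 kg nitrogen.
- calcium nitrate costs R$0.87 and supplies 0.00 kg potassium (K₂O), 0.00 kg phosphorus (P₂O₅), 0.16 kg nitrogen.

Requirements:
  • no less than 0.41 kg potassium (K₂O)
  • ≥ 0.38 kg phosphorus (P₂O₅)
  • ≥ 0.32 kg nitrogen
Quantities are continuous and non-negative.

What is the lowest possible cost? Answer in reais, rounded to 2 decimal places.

Let x1 = kg of DAP, x2 = kg of potassium sulfate, x3 = kg of urea, x4 = kg of calcium nitrate.
min 1.12x1 + 1.11x2 + 0.85x3 + 0.87x4 with:
  0.5x2 ≥ 0.41   (potassium (K₂O))
  0.46x1 ≥ 0.38   (phosphorus (P₂O₅))
  0.18x1 + 0.47x3 + 0.16x4 ≥ 0.32   (nitrogen)
  x1, x2, x3, x4 ≥ 0.
The optimal basis is {DAP, potassium sulfate, urea}; calcium nitrate drops out. Binding constraints: potassium (K₂O), phosphorus (P₂O₅), nitrogen.
Optimal quantities: DAP = 0.8261 kg, potassium sulfate = 0.82 kg, urea = 0.3645 kg.
Hence cost = 1.12·0.8261 + 1.11·0.82 + 0.85·0.3645 = R$2.1453.

R$2.15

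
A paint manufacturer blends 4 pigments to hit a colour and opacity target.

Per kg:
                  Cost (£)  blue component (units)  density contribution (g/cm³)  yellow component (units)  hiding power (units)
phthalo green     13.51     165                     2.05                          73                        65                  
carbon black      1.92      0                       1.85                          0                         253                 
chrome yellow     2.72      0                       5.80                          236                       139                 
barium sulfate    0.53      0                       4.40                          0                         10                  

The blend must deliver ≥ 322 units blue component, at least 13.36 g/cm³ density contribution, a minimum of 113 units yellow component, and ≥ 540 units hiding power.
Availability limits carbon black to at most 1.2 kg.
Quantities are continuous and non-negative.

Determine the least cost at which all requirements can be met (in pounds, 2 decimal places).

This is a linear program. Let x1 = kg of phthalo green, x2 = kg of carbon black, x3 = kg of chrome yellow, x4 = kg of barium sulfate.
Minimize 13.51x1 + 1.92x2 + 2.72x3 + 0.53x4 with:
  165x1 ≥ 322   (blue component)
  2.05x1 + 1.85x2 + 5.8x3 + 4.4x4 ≥ 13.36   (density contribution)
  73x1 + 236x3 ≥ 113   (yellow component)
  65x1 + 253x2 + 139x3 + 10x4 ≥ 540   (hiding power)
  x2 ≤ 1.2
  x1, x2, x3, x4 ≥ 0.
The optimal mix uses every input. There the blue component, density contribution, hiding power, the carbon black cap constraints are tight.
That vertex is x1 = 1.952, x2 = 1.2, x3 = 0.7417, x4 = 0.6448.
Hence cost = 13.51·1.952 + 1.92·1.2 + 2.72·0.7417 + 0.53·0.6448 = £31.0347.

£31.03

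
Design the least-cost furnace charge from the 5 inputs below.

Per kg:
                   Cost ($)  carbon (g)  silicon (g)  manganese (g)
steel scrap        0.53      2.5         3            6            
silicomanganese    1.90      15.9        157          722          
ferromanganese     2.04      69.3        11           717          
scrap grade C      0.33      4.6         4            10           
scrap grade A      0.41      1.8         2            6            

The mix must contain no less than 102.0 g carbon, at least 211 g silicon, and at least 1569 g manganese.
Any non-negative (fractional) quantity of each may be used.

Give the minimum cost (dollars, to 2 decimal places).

$4.81

Treat it as an LP. Let x1 = kg of steel scrap, x2 = kg of silicomanganese, x3 = kg of ferromanganese, x4 = kg of scrap grade C, x5 = kg of scrap grade A.
Minimise 0.53x1 + 1.9x2 + 2.04x3 + 0.33x4 + 0.41x5 subject to:
  2.5x1 + 15.9x2 + 69.3x3 + 4.6x4 + 1.8x5 ≥ 102   (carbon)
  3x1 + 157x2 + 11x3 + 4x4 + 2x5 ≥ 211   (silicon)
  6x1 + 722x2 + 717x3 + 10x4 + 6x5 ≥ 1569   (manganese)
  x1, x2, x3, x4, x5 ≥ 0.
The optimal basis is {silicomanganese, ferromanganese}; steel scrap, scrap grade C, scrap grade A drop out. The carbon and silicon requirements are met with equality.
That vertex is x2 = 1.261, x3 = 1.183.
Hence cost = 1.9·1.261 + 2.04·1.183 = $4.8092.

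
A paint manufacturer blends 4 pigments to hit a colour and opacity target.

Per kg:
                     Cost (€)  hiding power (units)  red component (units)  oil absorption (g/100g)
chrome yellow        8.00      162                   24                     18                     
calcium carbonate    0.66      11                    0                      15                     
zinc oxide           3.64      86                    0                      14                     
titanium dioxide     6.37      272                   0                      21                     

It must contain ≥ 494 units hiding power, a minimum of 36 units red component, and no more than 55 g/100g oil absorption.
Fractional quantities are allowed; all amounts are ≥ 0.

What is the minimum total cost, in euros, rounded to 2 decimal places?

Let x1 = kg of chrome yellow, x2 = kg of calcium carbonate, x3 = kg of zinc oxide, x4 = kg of titanium dioxide.
Minimise 8x1 + 0.66x2 + 3.64x3 + 6.37x4 subject to:
  162x1 + 11x2 + 86x3 + 272x4 ≥ 494   (hiding power)
  24x1 ≥ 36   (red component)
  18x1 + 15x2 + 14x3 + 21x4 ≤ 55   (oil absorption)
  x1, x2, x3, x4 ≥ 0.
At the optimum only chrome yellow, titanium dioxide are positive (calcium carbonate, zinc oxide = 0). The hiding power and red component requirements are met with equality.
Optimal quantities: chrome yellow = 1.5 kg, titanium dioxide = 0.9228 kg.
Cost = 8·1.5 + 6.37·0.9228 = 17.8782.

€17.88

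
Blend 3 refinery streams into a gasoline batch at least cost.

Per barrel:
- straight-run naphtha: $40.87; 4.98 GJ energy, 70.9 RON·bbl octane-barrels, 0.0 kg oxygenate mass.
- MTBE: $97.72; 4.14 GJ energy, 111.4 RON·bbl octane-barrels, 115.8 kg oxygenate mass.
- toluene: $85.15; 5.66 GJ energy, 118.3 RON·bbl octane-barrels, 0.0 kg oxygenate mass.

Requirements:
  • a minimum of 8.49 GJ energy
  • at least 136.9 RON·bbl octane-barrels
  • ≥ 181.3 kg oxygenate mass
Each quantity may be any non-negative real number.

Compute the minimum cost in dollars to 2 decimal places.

$169.48

Let x1 = barrels of straight-run naphtha, x2 = barrels of MTBE, x3 = barrels of toluene.
Minimize 40.87x1 + 97.72x2 + 85.15x3 with:
  4.98x1 + 4.14x2 + 5.66x3 ≥ 8.49   (energy)
  70.9x1 + 111.4x2 + 118.3x3 ≥ 136.9   (octane-barrels)
  115.8x2 ≥ 181.3   (oxygenate mass)
  x1, x2, x3 ≥ 0.
The minimum-cost mix takes nothing from toluene — only straight-run naphtha, MTBE. There the energy and oxygenate mass constraints are tight.
That vertex is x1 = 0.403271, x2 = 1.56563.
Hence cost = 40.87·0.403271 + 97.72·1.56563 = $169.47505.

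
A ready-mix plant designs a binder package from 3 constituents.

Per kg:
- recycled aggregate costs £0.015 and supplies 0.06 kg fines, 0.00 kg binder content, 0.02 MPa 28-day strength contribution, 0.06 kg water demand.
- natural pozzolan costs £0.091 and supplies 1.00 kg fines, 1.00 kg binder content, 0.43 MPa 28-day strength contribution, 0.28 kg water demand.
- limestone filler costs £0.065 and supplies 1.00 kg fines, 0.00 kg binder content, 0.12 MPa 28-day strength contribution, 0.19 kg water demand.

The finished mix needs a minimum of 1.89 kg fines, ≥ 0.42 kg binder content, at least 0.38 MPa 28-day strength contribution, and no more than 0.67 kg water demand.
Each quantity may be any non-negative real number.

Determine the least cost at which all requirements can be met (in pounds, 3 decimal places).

£0.136

Set it up as a linear program. Let x1 = kg of recycled aggregate, x2 = kg of natural pozzolan, x3 = kg of limestone filler.
Minimize 0.015x1 + 0.091x2 + 0.065x3 subject to:
  0.06x1 + 1x2 + 1x3 ≥ 1.89   (fines)
  1x2 ≥ 0.42   (binder content)
  0.02x1 + 0.43x2 + 0.12x3 ≥ 0.38   (28-day strength contribution)
  0.06x1 + 0.28x2 + 0.19x3 ≤ 0.67   (water demand)
  x1, x2, x3 ≥ 0.
The optimal basis is {natural pozzolan, limestone filler}; recycled aggregate drops out. Binding constraints: fines and 28-day strength contribution.
So natural pozzolan = 0.4942 kg, limestone filler = 1.396 kg.
Total cost: 0.091·0.4942 + 0.065·1.396 = 0.13571.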